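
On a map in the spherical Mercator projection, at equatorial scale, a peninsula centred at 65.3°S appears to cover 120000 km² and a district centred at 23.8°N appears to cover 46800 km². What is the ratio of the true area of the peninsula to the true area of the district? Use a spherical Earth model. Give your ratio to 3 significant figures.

Mercator's areal exaggeration is sec²φ; hence true area = (apparent area) · cos²φ.
True area of peninsula: 120000 × cos²(65.3°) = 120000 × 0.1746 = 20950 km².
True area of district: 46800 × cos²(23.8°) = 46800 × 0.8372 = 39180 km².
Ratio = 20950 / 39180 ≈ 0.535.

0.535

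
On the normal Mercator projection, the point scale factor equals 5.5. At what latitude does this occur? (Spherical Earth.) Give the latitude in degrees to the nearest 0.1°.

79.5°

Mercator scale is k = sec φ = 1/cos φ.
1/cos φ = 5.5  ⇒  cos φ = 0.1818  ⇒  φ = arccos(0.1818) ≈ 79.5°.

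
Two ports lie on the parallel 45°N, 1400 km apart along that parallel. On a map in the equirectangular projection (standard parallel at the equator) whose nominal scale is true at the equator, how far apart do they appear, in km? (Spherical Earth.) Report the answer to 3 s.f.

For the equirectangular projection with φ₀ = 0 (plate carrée), h = 1 along meridians and k = sec φ along parallels.
Along the parallel, k = sec 45° = 1/0.7071 = 1.414.
Map distance = 1400 × 1.414 ≈ 1980 km.

1980 km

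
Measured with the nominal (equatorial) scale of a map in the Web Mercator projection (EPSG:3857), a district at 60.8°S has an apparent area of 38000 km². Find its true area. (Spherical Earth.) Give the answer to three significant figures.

The Mercator projection is conformal; its linear scale factor is the same in every direction and equals sec φ = 1/cos φ.
Areal scale = k² = sec²φ = 1/cos²(60.8°) = 1/0.4879² = 4.202.
True area = apparent / (areal scale) = 38000 / 4.202 ≈ 9040 km².

9040 km²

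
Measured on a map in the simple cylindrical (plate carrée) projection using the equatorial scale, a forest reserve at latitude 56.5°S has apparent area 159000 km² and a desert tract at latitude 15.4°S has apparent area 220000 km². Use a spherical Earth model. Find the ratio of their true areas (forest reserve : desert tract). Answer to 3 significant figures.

0.414

On the plate carrée, areal scale = h·k = 1 × sec φ, so true area = apparent × cos φ.
True area of forest reserve: 159000 × cos(56.5°) = 159000 × 0.5519 = 87760 km².
True area of desert tract: 220000 × cos(15.4°) = 220000 × 0.9641 = 212100 km².
Ratio = 87760 / 212100 ≈ 0.414.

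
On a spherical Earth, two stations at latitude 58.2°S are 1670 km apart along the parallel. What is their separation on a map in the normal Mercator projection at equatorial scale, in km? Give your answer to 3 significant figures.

3170 km

The Mercator projection is conformal; its linear scale factor is the same in every direction and equals sec φ = 1/cos φ.
Along the parallel, k = sec 58.2° = 1/0.5270 = 1.898.
Map distance = 1670 × 1.898 ≈ 3170 km.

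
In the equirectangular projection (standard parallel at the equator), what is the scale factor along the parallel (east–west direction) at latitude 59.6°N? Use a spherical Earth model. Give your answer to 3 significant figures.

1.98

Plate carrée maps x = Rλ, y = Rφ. The meridian scale is h = 1 and the parallel scale is k = 1/cos φ = sec φ.
k = 1/cos 59.6° = 1/0.5060 = 1.976.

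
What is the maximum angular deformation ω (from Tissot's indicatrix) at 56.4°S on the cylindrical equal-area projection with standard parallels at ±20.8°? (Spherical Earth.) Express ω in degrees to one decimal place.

57.5°

For cylindrical equal-area with standard parallel φ₀, h = cos φ / cos φ₀ and k = cos φ₀ / cos φ, so h·k = 1.
At 56.4°: h = 0.5920, k = 1.689; principal scales a = 1.689, b = 0.5920.
sin(ω/2) = (a − b)/(a + b) = 1.097/2.281 = 0.4810, so ω = 2 arcsin(0.4810) ≈ 57.5°.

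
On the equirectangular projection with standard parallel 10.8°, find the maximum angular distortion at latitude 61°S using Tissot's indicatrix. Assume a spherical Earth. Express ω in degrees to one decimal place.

In the equirectangular projection with standard parallel φ₀ = 10.8° (x = Rλ cos φ₀, y = Rφ), meridians are true-scale (h = 1) and the parallel scale is k = cos φ₀ / cos φ.
At 61°: h = 1.000, k = 2.026; principal scales a = 2.026, b = 1.000.
sin(ω/2) = (a − b)/(a + b) = 1.026/3.026 = 0.3391, so ω = 2 arcsin(0.3391) ≈ 39.6°.

39.6°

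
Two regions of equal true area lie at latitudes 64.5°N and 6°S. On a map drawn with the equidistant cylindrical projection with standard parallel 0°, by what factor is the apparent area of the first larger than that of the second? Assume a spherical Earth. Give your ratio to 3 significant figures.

2.31

In the plate carrée (x = Rλ, y = Rφ), meridians are true-scale (h = 1) and parallels are stretched by k = sec φ.
Areal scale at 64.5°: h·k = 1.000 × 2.323 = 2.323.
Areal scale at 6°: h·k = 1.000 × 1.006 = 1.006.
Ratio = 2.323/1.006 ≈ 2.31.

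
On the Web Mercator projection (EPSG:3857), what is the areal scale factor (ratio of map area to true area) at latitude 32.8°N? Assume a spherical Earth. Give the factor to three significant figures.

For Mercator, h = k = sec φ (a conformal cylindrical projection has a single point scale, 1/cos φ).
Areal scale = k² = sec²φ = 1/cos²(32.8°) = 1/0.8406² = 1.415.

1.42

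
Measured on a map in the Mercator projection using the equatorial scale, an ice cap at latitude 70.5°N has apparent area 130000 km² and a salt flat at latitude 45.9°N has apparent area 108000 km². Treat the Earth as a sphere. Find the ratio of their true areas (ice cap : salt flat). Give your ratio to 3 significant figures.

0.277

On Mercator the areal scale is sec²φ, so true area = apparent × cos²φ.
True area of ice cap: 130000 × cos²(70.5°) = 130000 × 0.1114 = 14490 km².
True area of salt flat: 108000 × cos²(45.9°) = 108000 × 0.4843 = 52300 km².
Ratio = 14490 / 52300 ≈ 0.277.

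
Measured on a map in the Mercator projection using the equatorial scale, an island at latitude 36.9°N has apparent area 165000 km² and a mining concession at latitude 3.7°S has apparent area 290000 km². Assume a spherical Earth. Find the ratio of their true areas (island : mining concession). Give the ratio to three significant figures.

0.365

On Mercator the areal scale is sec²φ, so true area = apparent × cos²φ.
True area of island: 165000 × cos²(36.9°) = 165000 × 0.6395 = 105500 km².
True area of mining concession: 290000 × cos²(3.7°) = 290000 × 0.9958 = 288800 km².
Ratio = 105500 / 288800 ≈ 0.365.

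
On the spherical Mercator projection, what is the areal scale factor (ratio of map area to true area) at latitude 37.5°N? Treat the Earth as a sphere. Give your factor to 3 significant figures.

1.59

Mercator is conformal, so the point scale is isotropic: h = k = sec φ = 1/cos φ.
Areal scale = k² = sec²φ = 1/cos²(37.5°) = 1/0.7934² = 1.589.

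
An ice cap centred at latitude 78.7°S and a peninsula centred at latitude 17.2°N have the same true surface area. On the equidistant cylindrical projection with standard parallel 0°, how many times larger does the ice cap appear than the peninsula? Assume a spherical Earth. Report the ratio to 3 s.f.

4.88

Plate carrée maps x = Rλ, y = Rφ. The meridian scale is h = 1 and the parallel scale is k = 1/cos φ = sec φ.
Areal scale at 78.7°: h·k = 1.000 × 5.103 = 5.103.
Areal scale at 17.2°: h·k = 1.000 × 1.047 = 1.047.
Ratio = 5.103/1.047 ≈ 4.88.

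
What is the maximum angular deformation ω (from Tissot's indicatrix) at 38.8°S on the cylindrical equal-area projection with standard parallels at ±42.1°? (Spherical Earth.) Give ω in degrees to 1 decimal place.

5.6°

Cylindrical equal-area (φ₀ = 42.1°): h = cos φ / cos 42.1° along meridians, k = cos 42.1° / cos φ along parallels; h·k = 1.
At 38.8°: h = 1.050, k = 0.9521; principal scales a = 1.050, b = 0.9521.
sin(ω/2) = (a − b)/(a + b) = 0.09830/2.002 = 0.04909, so ω = 2 arcsin(0.04909) ≈ 5.6°.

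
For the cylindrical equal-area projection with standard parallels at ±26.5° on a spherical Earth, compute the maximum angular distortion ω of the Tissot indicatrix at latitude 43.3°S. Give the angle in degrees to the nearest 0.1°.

For cylindrical equal-area with standard parallel φ₀, h = cos φ / cos φ₀ and k = cos φ₀ / cos φ, so h·k = 1.
At 43.3°: h = 0.8132, k = 1.230; principal scales a = 1.230, b = 0.8132.
sin(ω/2) = (a − b)/(a + b) = 0.4165/2.043 = 0.2039, so ω = 2 arcsin(0.2039) ≈ 23.5°.

23.5°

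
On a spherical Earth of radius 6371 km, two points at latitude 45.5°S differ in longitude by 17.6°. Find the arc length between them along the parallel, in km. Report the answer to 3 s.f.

1370 km

Arc length along a parallel = R cos φ · Δλ (with Δλ in radians).
= 6371 × cos 45.5° × (17.6° × π/180) = 6371 × 0.7009 × 0.3072 ≈ 1370 km.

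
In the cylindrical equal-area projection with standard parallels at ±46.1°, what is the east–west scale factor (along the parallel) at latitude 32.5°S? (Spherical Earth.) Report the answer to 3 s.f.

For cylindrical equal-area with standard parallel φ₀, h = cos φ / cos φ₀ and k = cos φ₀ / cos φ, so h·k = 1.
k = cos 46.1° / cos 32.5° = 0.6934/0.8434 = 0.8222.

0.822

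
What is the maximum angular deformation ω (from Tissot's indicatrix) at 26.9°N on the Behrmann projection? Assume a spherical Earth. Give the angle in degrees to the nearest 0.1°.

3.4°

The Behrmann projection is cylindrical equal-area with φ₀ = 30°. For cylindrical equal-area with standard parallel φ₀, h = cos φ / cos φ₀ and k = cos φ₀ / cos φ, so h·k = 1.
At 26.9°: h = 1.030, k = 0.9711; principal scales a = 1.030, b = 0.9711.
sin(ω/2) = (a − b)/(a + b) = 0.05866/2.001 = 0.02932, so ω = 2 arcsin(0.02932) ≈ 3.4°.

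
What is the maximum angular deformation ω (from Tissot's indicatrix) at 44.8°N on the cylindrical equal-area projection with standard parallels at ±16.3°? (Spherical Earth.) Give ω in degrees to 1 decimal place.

34.1°

For cylindrical equal-area with standard parallel φ₀, h = cos φ / cos φ₀ and k = cos φ₀ / cos φ, so h·k = 1.
At 44.8°: h = 0.7393, k = 1.353; principal scales a = 1.353, b = 0.7393.
sin(ω/2) = (a − b)/(a + b) = 0.6134/2.092 = 0.2932, so ω = 2 arcsin(0.2932) ≈ 34.1°.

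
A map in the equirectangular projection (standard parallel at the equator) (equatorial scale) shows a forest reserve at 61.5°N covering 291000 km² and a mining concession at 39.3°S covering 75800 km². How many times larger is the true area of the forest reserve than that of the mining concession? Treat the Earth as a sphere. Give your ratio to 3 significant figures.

2.37

Plate carrée has h = 1 and k = sec φ, giving areal scale sec φ; true area = (apparent area) · cos φ.
True area of forest reserve: 291000 × cos(61.5°) = 291000 × 0.4772 = 138900 km².
True area of mining concession: 75800 × cos(39.3°) = 75800 × 0.7738 = 58660 km².
Ratio = 138900 / 58660 ≈ 2.37.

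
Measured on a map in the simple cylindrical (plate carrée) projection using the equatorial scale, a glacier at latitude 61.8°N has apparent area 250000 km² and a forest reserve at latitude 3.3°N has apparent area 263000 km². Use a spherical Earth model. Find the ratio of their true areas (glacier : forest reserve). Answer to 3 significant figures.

0.450

Plate carrée has h = 1 and k = sec φ, giving areal scale sec φ; true area = (apparent area) · cos φ.
True area of glacier: 250000 × cos(61.8°) = 250000 × 0.4726 = 118100 km².
True area of forest reserve: 263000 × cos(3.3°) = 263000 × 0.9983 = 262600 km².
Ratio = 118100 / 262600 ≈ 0.450.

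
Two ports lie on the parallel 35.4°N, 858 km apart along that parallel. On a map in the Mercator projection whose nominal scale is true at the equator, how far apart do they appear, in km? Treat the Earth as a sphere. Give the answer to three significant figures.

1050 km

Mercator is conformal, so the point scale is isotropic: h = k = sec φ = 1/cos φ.
Along the parallel, k = sec 35.4° = 1/0.8151 = 1.227.
Map distance = 858 × 1.227 ≈ 1050 km.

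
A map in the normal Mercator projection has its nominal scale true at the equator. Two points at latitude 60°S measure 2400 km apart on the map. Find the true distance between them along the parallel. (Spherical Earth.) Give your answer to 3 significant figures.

1200 km

For Mercator, h = k = sec φ (a conformal cylindrical projection has a single point scale, 1/cos φ).
Along the parallel at 60°, map distances are exaggerated by k = sec 60° = 2.000.
True distance = 2400 / 2.000 = 2400 × cos 60° ≈ 1200 km.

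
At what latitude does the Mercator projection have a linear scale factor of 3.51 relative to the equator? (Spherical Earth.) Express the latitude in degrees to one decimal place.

73.4°

Mercator scale is k = sec φ = 1/cos φ.
1/cos φ = 3.51  ⇒  cos φ = 0.2849  ⇒  φ = arccos(0.2849) ≈ 73.4°.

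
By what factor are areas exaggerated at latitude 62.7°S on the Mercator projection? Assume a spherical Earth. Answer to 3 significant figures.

For Mercator, h = k = sec φ (a conformal cylindrical projection has a single point scale, 1/cos φ).
Areal scale = k² = sec²φ = 1/cos²(62.7°) = 1/0.4586² = 4.754.

4.75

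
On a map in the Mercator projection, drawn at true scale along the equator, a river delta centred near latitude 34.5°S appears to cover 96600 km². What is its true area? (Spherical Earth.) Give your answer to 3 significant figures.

65600 km²

For Mercator, h = k = sec φ (a conformal cylindrical projection has a single point scale, 1/cos φ).
Areal scale = k² = sec²φ = 1/cos²(34.5°) = 1/0.8241² = 1.472.
True area = apparent / (areal scale) = 96600 / 1.472 ≈ 65600 km².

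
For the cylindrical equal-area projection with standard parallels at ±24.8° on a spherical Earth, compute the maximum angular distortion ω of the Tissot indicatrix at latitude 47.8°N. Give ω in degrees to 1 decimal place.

For cylindrical equal-area with standard parallel φ₀, h = cos φ / cos φ₀ and k = cos φ₀ / cos φ, so h·k = 1.
At 47.8°: h = 0.7400, k = 1.351; principal scales a = 1.351, b = 0.7400.
sin(ω/2) = (a − b)/(a + b) = 0.6115/2.091 = 0.2924, so ω = 2 arcsin(0.2924) ≈ 34.0°.

34.0°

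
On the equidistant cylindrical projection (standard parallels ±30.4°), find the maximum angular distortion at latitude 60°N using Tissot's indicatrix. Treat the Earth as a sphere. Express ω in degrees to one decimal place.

30.9°

With standard parallel φ₀ = 30.4°, the equirectangular projection gives x = Rλ cos φ₀, y = Rφ, so h = 1 and k = cos 30.4° / cos φ.
At 60°: h = 1.000, k = 1.725; principal scales a = 1.725, b = 1.000.
sin(ω/2) = (a − b)/(a + b) = 0.7250/2.725 = 0.2661, so ω = 2 arcsin(0.2661) ≈ 30.9°.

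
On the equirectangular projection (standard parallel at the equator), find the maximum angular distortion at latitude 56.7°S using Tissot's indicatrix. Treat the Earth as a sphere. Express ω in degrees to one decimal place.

Plate carrée maps x = Rλ, y = Rφ. The meridian scale is h = 1 and the parallel scale is k = 1/cos φ = sec φ.
At 56.7°: h = 1.000, k = 1.821; principal scales a = 1.821, b = 1.000.
sin(ω/2) = (a − b)/(a + b) = 0.8214/2.821 = 0.2911, so ω = 2 arcsin(0.2911) ≈ 33.9°.

33.9°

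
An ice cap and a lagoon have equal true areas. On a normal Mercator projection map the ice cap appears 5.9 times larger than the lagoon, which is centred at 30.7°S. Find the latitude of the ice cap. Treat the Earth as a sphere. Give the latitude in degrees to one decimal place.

Mercator areal scale is sec²φ, so apparent-area ratio = sec²φ₁ / sec²φ₂ = cos²φ₂ / cos²φ₁.
cos²φ₂ / cos²φ₁ = 5.9  ⇒  cos φ₁ = cos 30.7° / √5.9 = 0.8599/2.429 = 0.3540.
φ₁ = arccos(0.3540) ≈ 69.3°.

69.3°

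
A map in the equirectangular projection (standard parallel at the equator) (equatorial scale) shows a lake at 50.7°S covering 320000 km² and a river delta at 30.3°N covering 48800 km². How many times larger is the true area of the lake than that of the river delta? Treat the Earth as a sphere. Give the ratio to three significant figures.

4.81

Plate carrée has h = 1 and k = sec φ, giving areal scale sec φ; true area = (apparent area) · cos φ.
True area of lake: 320000 × cos(50.7°) = 320000 × 0.6334 = 202700 km².
True area of river delta: 48800 × cos(30.3°) = 48800 × 0.8634 = 42130 km².
Ratio = 202700 / 42130 ≈ 4.81.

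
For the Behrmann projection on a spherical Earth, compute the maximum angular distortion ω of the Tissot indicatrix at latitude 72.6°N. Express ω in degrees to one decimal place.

Behrmann is a cylindrical equal-area projection with standard parallels at ±30°. Cylindrical equal-area (φ₀ = 30°): h = cos φ / cos 30° along meridians, k = cos 30° / cos φ along parallels; h·k = 1.
At 72.6°: h = 0.3453, k = 2.896; principal scales a = 2.896, b = 0.3453.
sin(ω/2) = (a − b)/(a + b) = 2.551/3.241 = 0.7869, so ω = 2 arcsin(0.7869) ≈ 103.8°.

103.8°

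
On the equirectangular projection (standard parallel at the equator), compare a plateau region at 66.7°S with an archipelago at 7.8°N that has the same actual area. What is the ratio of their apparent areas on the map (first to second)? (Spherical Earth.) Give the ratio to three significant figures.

2.50

Plate carrée maps x = Rλ, y = Rφ. The meridian scale is h = 1 and the parallel scale is k = 1/cos φ = sec φ.
Areal scale at 66.7°: h·k = 1.000 × 2.528 = 2.528.
Areal scale at 7.8°: h·k = 1.000 × 1.009 = 1.009.
Ratio = 2.528/1.009 ≈ 2.50.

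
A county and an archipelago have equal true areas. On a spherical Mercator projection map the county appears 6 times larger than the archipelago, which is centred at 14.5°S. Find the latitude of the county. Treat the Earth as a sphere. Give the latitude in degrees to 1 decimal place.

66.7°

Mercator areal scale is sec²φ, so apparent-area ratio = sec²φ₁ / sec²φ₂ = cos²φ₂ / cos²φ₁.
cos²φ₂ / cos²φ₁ = 6  ⇒  cos φ₁ = cos 14.5° / √6 = 0.9681/2.449 = 0.3952.
φ₁ = arccos(0.3952) ≈ 66.7°.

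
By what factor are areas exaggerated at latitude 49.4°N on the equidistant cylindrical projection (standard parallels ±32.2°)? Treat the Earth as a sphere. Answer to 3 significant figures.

1.30

In the equirectangular projection with standard parallel φ₀ = 32.2° (x = Rλ cos φ₀, y = Rφ), meridians are true-scale (h = 1) and the parallel scale is k = cos φ₀ / cos φ.
Areal scale = h·k = 1 × cos φ₀ / cos φ; at 49.4°, h = 1.000, k = 1.300, so h·k = 1.300.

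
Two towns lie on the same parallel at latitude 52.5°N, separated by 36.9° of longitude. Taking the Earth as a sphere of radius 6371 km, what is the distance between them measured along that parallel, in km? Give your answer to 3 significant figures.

Arc length along a parallel = R cos φ · Δλ (with Δλ in radians).
= 6371 × cos 52.5° × (36.9° × π/180) = 6371 × 0.6088 × 0.6440 ≈ 2500 km.

2500 km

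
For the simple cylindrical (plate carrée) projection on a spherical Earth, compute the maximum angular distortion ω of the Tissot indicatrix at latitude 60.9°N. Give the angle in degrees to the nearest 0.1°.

40.4°

In the plate carrée (x = Rλ, y = Rφ), meridians are true-scale (h = 1) and parallels are stretched by k = sec φ.
At 60.9°: h = 1.000, k = 2.056; principal scales a = 2.056, b = 1.000.
sin(ω/2) = (a − b)/(a + b) = 1.056/3.056 = 0.3456, so ω = 2 arcsin(0.3456) ≈ 40.4°.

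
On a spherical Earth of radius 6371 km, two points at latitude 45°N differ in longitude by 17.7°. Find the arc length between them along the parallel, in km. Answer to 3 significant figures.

Arc length along a parallel = R cos φ · Δλ (with Δλ in radians).
= 6371 × cos 45° × (17.7° × π/180) = 6371 × 0.7071 × 0.3089 ≈ 1390 km.

1390 km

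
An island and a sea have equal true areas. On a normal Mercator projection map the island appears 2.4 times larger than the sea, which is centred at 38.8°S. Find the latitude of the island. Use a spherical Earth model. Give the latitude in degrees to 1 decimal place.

59.8°

For equal true areas on Mercator, apparent areas scale as sec²φ, so the ratio is cos²φ₂ / cos²φ₁.
cos²φ₂ / cos²φ₁ = 2.4  ⇒  cos φ₁ = cos 38.8° / √2.4 = 0.7793/1.549 = 0.5031.
φ₁ = arccos(0.5031) ≈ 59.8°.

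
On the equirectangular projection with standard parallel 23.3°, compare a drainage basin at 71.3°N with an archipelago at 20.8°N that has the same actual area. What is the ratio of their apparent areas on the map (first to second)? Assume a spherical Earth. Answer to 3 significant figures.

2.92

In the equirectangular projection with standard parallel φ₀ = 23.3° (x = Rλ cos φ₀, y = Rφ), meridians are true-scale (h = 1) and the parallel scale is k = cos φ₀ / cos φ.
Areal scale at 71.3°: h·k = 1.000 × 2.865 = 2.865.
Areal scale at 20.8°: h·k = 1.000 × 0.9825 = 0.9825.
Ratio = 2.865/0.9825 ≈ 2.92.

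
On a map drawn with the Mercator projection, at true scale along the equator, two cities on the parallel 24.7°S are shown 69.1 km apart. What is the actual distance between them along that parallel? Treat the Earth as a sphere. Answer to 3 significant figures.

62.8 km

Mercator is conformal, so the point scale is isotropic: h = k = sec φ = 1/cos φ.
Along the parallel at 24.7°, map distances are exaggerated by k = sec 24.7° = 1.101.
True distance = 69.1 / 1.101 = 69.1 × cos 24.7° ≈ 62.8 km.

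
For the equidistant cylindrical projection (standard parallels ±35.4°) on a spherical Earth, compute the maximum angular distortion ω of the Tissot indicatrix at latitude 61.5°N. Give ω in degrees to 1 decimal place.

The equidistant cylindrical projection with φ₀ = 35.4° has h = 1 (meridians true) and k = cos φ₀ / cos φ along parallels.
At 61.5°: h = 1.000, k = 1.708; principal scales a = 1.708, b = 1.000.
sin(ω/2) = (a − b)/(a + b) = 0.7083/2.708 = 0.2615, so ω = 2 arcsin(0.2615) ≈ 30.3°.

30.3°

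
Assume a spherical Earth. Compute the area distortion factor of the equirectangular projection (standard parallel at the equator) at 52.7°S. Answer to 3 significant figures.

1.65

In the plate carrée (x = Rλ, y = Rφ), meridians are true-scale (h = 1) and parallels are stretched by k = sec φ.
Areal scale = h·k = 1 × sec φ; at 52.7°, h = 1.000, k = 1.650, so h·k = 1.650.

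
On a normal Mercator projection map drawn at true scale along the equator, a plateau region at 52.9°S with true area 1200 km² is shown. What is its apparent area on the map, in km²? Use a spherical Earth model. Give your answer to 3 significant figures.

For Mercator, h = k = sec φ (a conformal cylindrical projection has a single point scale, 1/cos φ).
Areal scale = k² = sec²φ = 1/cos²(52.9°) = 1/0.6032² = 2.748.
Apparent area = 1200 × 2.748 ≈ 3300 km².

3300 km²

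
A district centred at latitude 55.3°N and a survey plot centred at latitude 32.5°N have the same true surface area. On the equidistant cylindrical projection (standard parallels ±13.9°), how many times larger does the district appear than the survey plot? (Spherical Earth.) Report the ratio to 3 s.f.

In the equirectangular projection with standard parallel φ₀ = 13.9° (x = Rλ cos φ₀, y = Rφ), meridians are true-scale (h = 1) and the parallel scale is k = cos φ₀ / cos φ.
Areal scale at 55.3°: h·k = 1.000 × 1.705 = 1.705.
Areal scale at 32.5°: h·k = 1.000 × 1.151 = 1.151.
Ratio = 1.705/1.151 ≈ 1.48.

1.48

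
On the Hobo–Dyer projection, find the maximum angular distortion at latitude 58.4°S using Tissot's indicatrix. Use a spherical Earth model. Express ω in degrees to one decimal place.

46.2°

Hobo–Dyer is a cylindrical equal-area projection with standard parallels at ±37.5°. For cylindrical equal-area with standard parallel φ₀, h = cos φ / cos φ₀ and k = cos φ₀ / cos φ, so h·k = 1.
At 58.4°: h = 0.6605, k = 1.514; principal scales a = 1.514, b = 0.6605.
sin(ω/2) = (a − b)/(a + b) = 0.8536/2.175 = 0.3925, so ω = 2 arcsin(0.3925) ≈ 46.2°.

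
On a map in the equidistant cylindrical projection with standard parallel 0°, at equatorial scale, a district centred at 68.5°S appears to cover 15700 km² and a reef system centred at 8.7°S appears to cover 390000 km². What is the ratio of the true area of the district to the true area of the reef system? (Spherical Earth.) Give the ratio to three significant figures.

On the plate carrée, areal scale = h·k = 1 × sec φ, so true area = apparent × cos φ.
True area of district: 15700 × cos(68.5°) = 15700 × 0.3665 = 5754 km².
True area of reef system: 390000 × cos(8.7°) = 390000 × 0.9885 = 385500 km².
Ratio = 5754 / 385500 ≈ 0.0149.

0.0149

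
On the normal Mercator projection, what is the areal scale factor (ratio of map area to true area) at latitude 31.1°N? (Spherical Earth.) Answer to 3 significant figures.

1.36

The Mercator projection is conformal; its linear scale factor is the same in every direction and equals sec φ = 1/cos φ.
Areal scale = k² = sec²φ = 1/cos²(31.1°) = 1/0.8563² = 1.364.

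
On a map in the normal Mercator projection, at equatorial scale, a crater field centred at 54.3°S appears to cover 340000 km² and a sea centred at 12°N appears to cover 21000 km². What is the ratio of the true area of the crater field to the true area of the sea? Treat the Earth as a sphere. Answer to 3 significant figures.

Mercator's areal exaggeration is sec²φ; hence true area = (apparent area) · cos²φ.
True area of crater field: 340000 × cos²(54.3°) = 340000 × 0.3405 = 115800 km².
True area of sea: 21000 × cos²(12°) = 21000 × 0.9568 = 20090 km².
Ratio = 115800 / 20090 ≈ 5.76.

5.76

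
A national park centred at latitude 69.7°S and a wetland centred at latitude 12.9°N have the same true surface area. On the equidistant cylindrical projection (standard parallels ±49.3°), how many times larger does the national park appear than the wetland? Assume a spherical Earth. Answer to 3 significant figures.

With standard parallel φ₀ = 49.3°, the equirectangular projection gives x = Rλ cos φ₀, y = Rφ, so h = 1 and k = cos 49.3° / cos φ.
Areal scale at 69.7°: h·k = 1.000 × 1.880 = 1.880.
Areal scale at 12.9°: h·k = 1.000 × 0.6690 = 0.6690.
Ratio = 1.880/0.6690 ≈ 2.81.

2.81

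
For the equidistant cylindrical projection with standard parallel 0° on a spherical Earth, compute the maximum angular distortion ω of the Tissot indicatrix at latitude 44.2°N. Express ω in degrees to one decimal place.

Plate carrée maps x = Rλ, y = Rφ. The meridian scale is h = 1 and the parallel scale is k = 1/cos φ = sec φ.
At 44.2°: h = 1.000, k = 1.395; principal scales a = 1.395, b = 1.000.
sin(ω/2) = (a − b)/(a + b) = 0.3949/2.395 = 0.1649, so ω = 2 arcsin(0.1649) ≈ 19.0°.

19.0°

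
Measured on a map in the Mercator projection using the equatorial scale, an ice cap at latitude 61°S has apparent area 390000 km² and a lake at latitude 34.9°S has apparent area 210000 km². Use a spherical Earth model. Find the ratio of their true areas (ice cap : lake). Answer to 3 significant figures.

0.649

Mercator's areal exaggeration is sec²φ; hence true area = (apparent area) · cos²φ.
True area of ice cap: 390000 × cos²(61°) = 390000 × 0.2350 = 91670 km².
True area of lake: 210000 × cos²(34.9°) = 210000 × 0.6726 = 141300 km².
Ratio = 91670 / 141300 ≈ 0.649.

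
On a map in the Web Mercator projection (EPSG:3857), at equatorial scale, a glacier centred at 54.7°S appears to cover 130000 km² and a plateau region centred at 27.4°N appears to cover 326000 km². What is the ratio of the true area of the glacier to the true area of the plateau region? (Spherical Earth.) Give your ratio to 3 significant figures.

Since Mercator area scale is 1/cos²φ, the true area equals the apparent area multiplied by cos²φ.
True area of glacier: 130000 × cos²(54.7°) = 130000 × 0.3339 = 43410 km².
True area of plateau region: 326000 × cos²(27.4°) = 326000 × 0.7882 = 257000 km².
Ratio = 43410 / 257000 ≈ 0.169.

0.169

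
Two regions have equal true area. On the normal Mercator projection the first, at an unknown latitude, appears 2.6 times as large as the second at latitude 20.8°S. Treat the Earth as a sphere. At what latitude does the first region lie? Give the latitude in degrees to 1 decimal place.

Mercator areal scale is sec²φ, so apparent-area ratio = sec²φ₁ / sec²φ₂ = cos²φ₂ / cos²φ₁.
cos²φ₂ / cos²φ₁ = 2.6  ⇒  cos φ₁ = cos 20.8° / √2.6 = 0.9348/1.612 = 0.5798.
φ₁ = arccos(0.5798) ≈ 54.6°.

54.6°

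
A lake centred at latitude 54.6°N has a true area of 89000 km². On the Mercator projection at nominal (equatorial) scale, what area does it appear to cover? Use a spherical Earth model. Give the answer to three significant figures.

265000 km²

The Mercator projection is conformal; its linear scale factor is the same in every direction and equals sec φ = 1/cos φ.
Areal scale = k² = sec²φ = 1/cos²(54.6°) = 1/0.5793² = 2.980.
Apparent area = 89000 × 2.980 ≈ 265000 km².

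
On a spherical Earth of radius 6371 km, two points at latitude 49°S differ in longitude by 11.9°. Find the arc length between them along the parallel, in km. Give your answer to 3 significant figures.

868 km

Arc length along a parallel = R cos φ · Δλ (with Δλ in radians).
= 6371 × cos 49° × (11.9° × π/180) = 6371 × 0.6561 × 0.2077 ≈ 868 km.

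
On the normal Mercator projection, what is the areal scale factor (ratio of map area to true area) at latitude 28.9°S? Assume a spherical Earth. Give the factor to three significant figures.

The Mercator projection is conformal; its linear scale factor is the same in every direction and equals sec φ = 1/cos φ.
Areal scale = k² = sec²φ = 1/cos²(28.9°) = 1/0.8755² = 1.305.

1.30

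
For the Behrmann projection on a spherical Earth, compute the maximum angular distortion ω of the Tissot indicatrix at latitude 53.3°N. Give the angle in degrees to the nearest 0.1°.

41.6°

The Behrmann projection is cylindrical equal-area with φ₀ = 30°. For cylindrical equal-area with standard parallel φ₀, h = cos φ / cos φ₀ and k = cos φ₀ / cos φ, so h·k = 1.
At 53.3°: h = 0.6901, k = 1.449; principal scales a = 1.449, b = 0.6901.
sin(ω/2) = (a − b)/(a + b) = 0.7590/2.139 = 0.3548, so ω = 2 arcsin(0.3548) ≈ 41.6°.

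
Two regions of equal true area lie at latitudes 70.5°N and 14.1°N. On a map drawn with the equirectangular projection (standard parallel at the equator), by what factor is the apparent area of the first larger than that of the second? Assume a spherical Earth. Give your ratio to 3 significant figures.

2.91

For the equirectangular projection with φ₀ = 0 (plate carrée), h = 1 along meridians and k = sec φ along parallels.
Areal scale at 70.5°: h·k = 1.000 × 2.996 = 2.996.
Areal scale at 14.1°: h·k = 1.000 × 1.031 = 1.031.
Ratio = 2.996/1.031 ≈ 2.91.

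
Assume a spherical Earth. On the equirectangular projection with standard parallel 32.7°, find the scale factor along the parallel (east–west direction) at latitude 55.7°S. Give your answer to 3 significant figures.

The equidistant cylindrical projection with φ₀ = 32.7° has h = 1 (meridians true) and k = cos φ₀ / cos φ along parallels.
k = cos 32.7° / cos 55.7° = 0.8415/0.5635 = 1.493.

1.49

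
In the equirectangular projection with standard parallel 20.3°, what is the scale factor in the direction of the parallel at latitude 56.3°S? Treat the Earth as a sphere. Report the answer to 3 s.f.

In the equirectangular projection with standard parallel φ₀ = 20.3° (x = Rλ cos φ₀, y = Rφ), meridians are true-scale (h = 1) and the parallel scale is k = cos φ₀ / cos φ.
k = cos 20.3° / cos 56.3° = 0.9379/0.5548 = 1.690.

1.69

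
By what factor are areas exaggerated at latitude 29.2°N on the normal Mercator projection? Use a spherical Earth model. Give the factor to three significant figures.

Mercator is conformal, so the point scale is isotropic: h = k = sec φ = 1/cos φ.
Areal scale = k² = sec²φ = 1/cos²(29.2°) = 1/0.8729² = 1.312.

1.31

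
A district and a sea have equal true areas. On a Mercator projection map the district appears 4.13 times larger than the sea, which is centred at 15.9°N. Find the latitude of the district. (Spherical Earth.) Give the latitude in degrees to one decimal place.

61.8°

For equal true areas on Mercator, apparent areas scale as sec²φ, so the ratio is cos²φ₂ / cos²φ₁.
cos²φ₂ / cos²φ₁ = 4.13  ⇒  cos φ₁ = cos 15.9° / √4.13 = 0.9617/2.032 = 0.4732.
φ₁ = arccos(0.4732) ≈ 61.8°.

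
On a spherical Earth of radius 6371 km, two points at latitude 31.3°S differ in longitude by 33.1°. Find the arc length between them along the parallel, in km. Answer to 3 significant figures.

Arc length along a parallel = R cos φ · Δλ (with Δλ in radians).
= 6371 × cos 31.3° × (33.1° × π/180) = 6371 × 0.8545 × 0.5777 ≈ 3140 km.

3140 km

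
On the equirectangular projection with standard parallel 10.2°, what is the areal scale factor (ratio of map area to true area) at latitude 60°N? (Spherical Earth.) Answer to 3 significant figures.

1.97

With standard parallel φ₀ = 10.2°, the equirectangular projection gives x = Rλ cos φ₀, y = Rφ, so h = 1 and k = cos 10.2° / cos φ.
Areal scale = h·k = 1 × cos φ₀ / cos φ; at 60°, h = 1.000, k = 1.968, so h·k = 1.968.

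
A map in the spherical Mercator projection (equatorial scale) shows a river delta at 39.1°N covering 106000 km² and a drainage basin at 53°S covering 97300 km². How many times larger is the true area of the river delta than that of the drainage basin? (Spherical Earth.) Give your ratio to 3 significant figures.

Mercator's areal exaggeration is sec²φ; hence true area = (apparent area) · cos²φ.
True area of river delta: 106000 × cos²(39.1°) = 106000 × 0.6022 = 63840 km².
True area of drainage basin: 97300 × cos²(53°) = 97300 × 0.3622 = 35240 km².
Ratio = 63840 / 35240 ≈ 1.81.

1.81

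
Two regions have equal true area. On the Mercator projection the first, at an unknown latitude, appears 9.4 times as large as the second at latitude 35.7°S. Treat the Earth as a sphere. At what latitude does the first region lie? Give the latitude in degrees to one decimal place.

74.6°

Mercator areal scale is sec²φ, so apparent-area ratio = sec²φ₁ / sec²φ₂ = cos²φ₂ / cos²φ₁.
cos²φ₂ / cos²φ₁ = 9.4  ⇒  cos φ₁ = cos 35.7° / √9.4 = 0.8121/3.066 = 0.2649.
φ₁ = arccos(0.2649) ≈ 74.6°.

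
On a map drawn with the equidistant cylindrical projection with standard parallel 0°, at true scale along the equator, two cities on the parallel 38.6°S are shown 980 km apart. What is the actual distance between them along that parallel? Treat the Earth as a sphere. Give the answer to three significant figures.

Plate carrée maps x = Rλ, y = Rφ. The meridian scale is h = 1 and the parallel scale is k = 1/cos φ = sec φ.
Along the parallel at 38.6°, map distances are exaggerated by k = sec 38.6° = 1.280.
True distance = 980 / 1.280 = 980 × cos 38.6° ≈ 766 km.

766 km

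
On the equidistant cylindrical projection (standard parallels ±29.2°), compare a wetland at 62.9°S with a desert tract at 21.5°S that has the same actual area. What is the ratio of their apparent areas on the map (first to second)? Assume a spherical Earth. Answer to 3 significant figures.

2.04

The equidistant cylindrical projection with φ₀ = 29.2° has h = 1 (meridians true) and k = cos φ₀ / cos φ along parallels.
Areal scale at 62.9°: h·k = 1.000 × 1.916 = 1.916.
Areal scale at 21.5°: h·k = 1.000 × 0.9382 = 0.9382.
Ratio = 1.916/0.9382 ≈ 2.04.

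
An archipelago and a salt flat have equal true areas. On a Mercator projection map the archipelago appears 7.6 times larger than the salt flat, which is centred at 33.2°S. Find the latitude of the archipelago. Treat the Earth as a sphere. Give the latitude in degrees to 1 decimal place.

72.3°

On Mercator, (apparent₁)/(apparent₂) = sec²φ₁ / sec²φ₂ when true areas are equal.
cos²φ₂ / cos²φ₁ = 7.6  ⇒  cos φ₁ = cos 33.2° / √7.6 = 0.8368/2.757 = 0.3035.
φ₁ = arccos(0.3035) ≈ 72.3°.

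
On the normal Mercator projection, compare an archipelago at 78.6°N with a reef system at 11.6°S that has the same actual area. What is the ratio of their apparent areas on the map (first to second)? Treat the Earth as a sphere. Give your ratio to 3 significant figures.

Mercator is conformal with k = sec φ, so areal scale = k² = sec²φ.
At 78.6°: sec²(78.6°) = 1/0.1977² = 25.60.
At 11.6°: sec²(11.6°) = 1/0.9796² = 1.042.
Ratio = 25.60/1.042 = cos²(11.6°)/cos²(78.6°) ≈ 24.6.

24.6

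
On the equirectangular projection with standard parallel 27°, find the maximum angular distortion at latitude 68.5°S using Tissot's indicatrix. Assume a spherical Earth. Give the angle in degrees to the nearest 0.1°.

49.3°

With standard parallel φ₀ = 27°, the equirectangular projection gives x = Rλ cos φ₀, y = Rφ, so h = 1 and k = cos 27° / cos φ.
At 68.5°: h = 1.000, k = 2.431; principal scales a = 2.431, b = 1.000.
sin(ω/2) = (a − b)/(a + b) = 1.431/3.431 = 0.4171, so ω = 2 arcsin(0.4171) ≈ 49.3°.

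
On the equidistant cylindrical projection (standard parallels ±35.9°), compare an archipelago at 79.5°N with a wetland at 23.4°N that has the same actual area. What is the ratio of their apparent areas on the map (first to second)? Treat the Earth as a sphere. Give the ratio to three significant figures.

In the equirectangular projection with standard parallel φ₀ = 35.9° (x = Rλ cos φ₀, y = Rφ), meridians are true-scale (h = 1) and the parallel scale is k = cos φ₀ / cos φ.
Areal scale at 79.5°: h·k = 1.000 × 4.445 = 4.445.
Areal scale at 23.4°: h·k = 1.000 × 0.8826 = 0.8826.
Ratio = 4.445/0.8826 ≈ 5.04.

5.04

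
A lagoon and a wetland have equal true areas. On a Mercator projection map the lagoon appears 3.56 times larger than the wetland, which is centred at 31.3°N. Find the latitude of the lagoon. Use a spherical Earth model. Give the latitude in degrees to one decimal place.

63.1°

For equal true areas on Mercator, apparent areas scale as sec²φ, so the ratio is cos²φ₂ / cos²φ₁.
cos²φ₂ / cos²φ₁ = 3.56  ⇒  cos φ₁ = cos 31.3° / √3.56 = 0.8545/1.887 = 0.4529.
φ₁ = arccos(0.4529) ≈ 63.1°.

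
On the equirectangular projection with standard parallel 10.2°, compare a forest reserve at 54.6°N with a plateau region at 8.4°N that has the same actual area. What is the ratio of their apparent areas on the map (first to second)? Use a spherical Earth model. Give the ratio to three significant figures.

The equidistant cylindrical projection with φ₀ = 10.2° has h = 1 (meridians true) and k = cos φ₀ / cos φ along parallels.
Areal scale at 54.6°: h·k = 1.000 × 1.699 = 1.699.
Areal scale at 8.4°: h·k = 1.000 × 0.9949 = 0.9949.
Ratio = 1.699/0.9949 ≈ 1.71.

1.71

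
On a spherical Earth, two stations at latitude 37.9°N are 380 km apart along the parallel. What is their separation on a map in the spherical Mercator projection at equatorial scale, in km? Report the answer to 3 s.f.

The Mercator projection is conformal; its linear scale factor is the same in every direction and equals sec φ = 1/cos φ.
Along the parallel, k = sec 37.9° = 1/0.7891 = 1.267.
Map distance = 380 × 1.267 ≈ 482 km.

482 km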